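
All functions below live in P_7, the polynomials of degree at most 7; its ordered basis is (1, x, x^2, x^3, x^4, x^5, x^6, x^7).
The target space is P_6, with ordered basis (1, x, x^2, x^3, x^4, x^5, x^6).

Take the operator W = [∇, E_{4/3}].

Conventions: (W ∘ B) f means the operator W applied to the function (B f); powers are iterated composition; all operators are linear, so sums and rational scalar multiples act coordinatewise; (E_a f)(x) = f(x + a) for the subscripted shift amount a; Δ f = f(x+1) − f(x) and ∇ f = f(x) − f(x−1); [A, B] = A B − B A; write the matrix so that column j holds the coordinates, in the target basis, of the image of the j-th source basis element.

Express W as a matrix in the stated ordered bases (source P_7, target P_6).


the matrix is [[0, 0, 0, 0, 0, 0, 0, 0]; [0, 0, 0, 0, 0, 0, 0, 0]; [0, 0, 0, 0, 0, 0, 0, 0]; [0, 0, 0, 0, 0, 0, 0, 0]; [0, 0, 0, 0, 0, 0, 0, 0]; [0, 0, 0, 0, 0, 0, 0, 0]; [0, 0, 0, 0, 0, 0, 0, 0]] (rows listed top to bottom)

image of 1: 0
image of x: 0
image of x^2: 0
image of x^3: 0
image of x^4: 0
image of x^5: 0
image of x^6: 0
image of x^7: 0
each image's coordinates form column j of the matrix


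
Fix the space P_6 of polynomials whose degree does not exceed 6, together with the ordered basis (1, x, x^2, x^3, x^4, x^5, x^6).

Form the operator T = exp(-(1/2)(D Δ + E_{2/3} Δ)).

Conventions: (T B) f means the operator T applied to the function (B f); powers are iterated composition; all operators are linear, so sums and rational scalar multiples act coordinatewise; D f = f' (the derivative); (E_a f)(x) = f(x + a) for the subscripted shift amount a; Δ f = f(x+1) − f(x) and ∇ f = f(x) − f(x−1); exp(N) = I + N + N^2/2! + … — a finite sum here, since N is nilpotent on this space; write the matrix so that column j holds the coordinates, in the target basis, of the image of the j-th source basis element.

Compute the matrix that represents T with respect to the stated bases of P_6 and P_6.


image of 1: 1
image of x: x - 1/2
image of x^2: x^2 - x - 23/12
image of x^3: x^3 - (3/2)x^2 - (23/4)x - 13/24
image of x^4: x^4 - 2x^3 - (23/2)x^2 - (13/6)x + 5387/432
image of x^5: x^5 - (5/2)x^4 - (115/6)x^3 - (65/12)x^2 + (26935/432)x + 112183/2592
image of x^6: x^6 - 3x^5 - (115/4)x^4 - (65/6)x^3 + (26935/144)x^2 + (112183/432)x - 93293/5184
each image's coordinates form column j of the matrix

the matrix is [[1, -1/2, -23/12, -13/24, 5387/432, 112183/2592, -93293/5184]; [0, 1, -1, -23/4, -13/6, 26935/432, 112183/432]; [0, 0, 1, -3/2, -23/2, -65/12, 26935/144]; [0, 0, 0, 1, -2, -115/6, -65/6]; [0, 0, 0, 0, 1, -5/2, -115/4]; [0, 0, 0, 0, 0, 1, -3]; [0, 0, 0, 0, 0, 0, 1]] (rows listed top to bottom)


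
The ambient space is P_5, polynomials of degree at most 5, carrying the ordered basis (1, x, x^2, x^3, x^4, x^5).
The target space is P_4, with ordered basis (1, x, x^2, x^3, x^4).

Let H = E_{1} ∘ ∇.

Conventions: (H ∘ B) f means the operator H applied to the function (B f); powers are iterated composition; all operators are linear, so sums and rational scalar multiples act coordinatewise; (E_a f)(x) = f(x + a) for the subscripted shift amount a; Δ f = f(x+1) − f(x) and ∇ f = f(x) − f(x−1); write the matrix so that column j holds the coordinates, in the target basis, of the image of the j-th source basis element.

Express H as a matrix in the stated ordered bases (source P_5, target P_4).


the matrix is [[0, 1, 1, 1, 1, 1]; [0, 0, 2, 3, 4, 5]; [0, 0, 0, 3, 6, 10]; [0, 0, 0, 0, 4, 10]; [0, 0, 0, 0, 0, 5]] (rows listed top to bottom)

image of 1: 0
image of x: 1
image of x^2: 2x + 1
image of x^3: 3x^2 + 3x + 1
image of x^4: 4x^3 + 6x^2 + 4x + 1
image of x^5: 5x^4 + 10x^3 + 10x^2 + 5x + 1
each image's coordinates form column j of the matrix


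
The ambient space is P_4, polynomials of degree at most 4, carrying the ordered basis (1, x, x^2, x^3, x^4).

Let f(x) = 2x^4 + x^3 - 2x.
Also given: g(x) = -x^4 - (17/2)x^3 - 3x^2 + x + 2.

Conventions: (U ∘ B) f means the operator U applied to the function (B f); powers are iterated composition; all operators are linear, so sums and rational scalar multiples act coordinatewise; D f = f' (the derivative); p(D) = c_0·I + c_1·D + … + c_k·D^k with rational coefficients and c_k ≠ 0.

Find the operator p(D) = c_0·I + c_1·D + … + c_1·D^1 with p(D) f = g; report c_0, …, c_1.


D^0 f = 2x^4 + x^3 - 2x
D^1 f = 8x^3 + 3x^2 - 2
matching coefficients of g against c_0 f + c_1 Df + … from the top degree down determines the c_i
solution: c_0 = -1/2, c_1 = -1

c_0 = -1/2, c_1 = -1


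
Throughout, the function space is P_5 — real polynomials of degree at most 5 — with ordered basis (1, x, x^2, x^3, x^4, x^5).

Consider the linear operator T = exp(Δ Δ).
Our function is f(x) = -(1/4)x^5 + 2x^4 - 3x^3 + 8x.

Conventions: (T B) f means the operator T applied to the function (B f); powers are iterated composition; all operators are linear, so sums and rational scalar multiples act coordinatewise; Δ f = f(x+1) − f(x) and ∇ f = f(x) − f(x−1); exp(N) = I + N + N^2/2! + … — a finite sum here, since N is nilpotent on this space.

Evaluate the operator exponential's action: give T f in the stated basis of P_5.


the result is g(x) = -(1/4)x^5 + 2x^4 - 8x^3 + 9x^2 + (11/2)x - 7/2

order-1 term: -5x^3 + 9x^2 + (25/2)x + 5/2
order-2 term: -15x - 6
the series for exp(Δ Δ) f terminates at order 2
exp(Δ Δ) f = -(1/4)x^5 + 2x^4 - 8x^3 + 9x^2 + (11/2)x - 7/2


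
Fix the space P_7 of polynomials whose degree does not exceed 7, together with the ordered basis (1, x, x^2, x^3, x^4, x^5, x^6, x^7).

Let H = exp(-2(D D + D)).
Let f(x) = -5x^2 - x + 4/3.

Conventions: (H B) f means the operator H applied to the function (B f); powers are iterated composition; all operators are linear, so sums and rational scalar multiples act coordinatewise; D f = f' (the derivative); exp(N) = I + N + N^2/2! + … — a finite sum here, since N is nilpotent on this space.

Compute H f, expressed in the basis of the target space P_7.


the result is g(x) = -5x^2 + 19x + 10/3

order-1 term: 20x + 22
order-2 term: -20
the series for exp(-2(D D + D)) f terminates at order 2
exp(-2(D D + D)) f = -5x^2 + 19x + 10/3


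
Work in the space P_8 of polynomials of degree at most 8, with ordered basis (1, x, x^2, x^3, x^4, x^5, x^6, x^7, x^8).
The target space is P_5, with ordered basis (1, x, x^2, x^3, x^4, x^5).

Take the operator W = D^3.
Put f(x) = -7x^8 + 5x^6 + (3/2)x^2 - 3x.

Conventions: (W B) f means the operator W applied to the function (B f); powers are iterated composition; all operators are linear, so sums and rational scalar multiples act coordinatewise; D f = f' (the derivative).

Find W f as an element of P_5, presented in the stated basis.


D f = -56x^7 + 30x^5 + 3x - 3
D D f = -392x^6 + 150x^4 + 3
D D D f = -2352x^5 + 600x^3

g(x) = -2352x^5 + 600x^3


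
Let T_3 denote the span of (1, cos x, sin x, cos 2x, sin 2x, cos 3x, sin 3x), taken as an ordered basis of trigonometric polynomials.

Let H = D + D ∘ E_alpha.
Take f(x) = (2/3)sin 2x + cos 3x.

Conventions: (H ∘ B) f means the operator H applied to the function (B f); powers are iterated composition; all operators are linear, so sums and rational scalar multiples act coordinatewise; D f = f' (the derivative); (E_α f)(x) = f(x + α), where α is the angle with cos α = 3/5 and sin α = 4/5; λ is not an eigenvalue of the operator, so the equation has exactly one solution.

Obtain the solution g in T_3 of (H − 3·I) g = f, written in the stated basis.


the result is g(x) = -(8/219)cos 2x - (82/657)sin 2x - (169/687)cos 3x + (8/687)sin 3x

write g with unknown coordinates in the stated basis and equate coefficients in (H − 3·I) g = f
solving from the highest basis element down gives g = -(8/219)cos 2x - (82/657)sin 2x - (169/687)cos 3x + (8/687)sin 3x
check: H g = -(8/73)cos 2x + (64/219)sin 2x + (60/229)cos 3x + (8/229)sin 3x
so H g − 3·g = (2/3)sin 2x + cos 3x = f ✓


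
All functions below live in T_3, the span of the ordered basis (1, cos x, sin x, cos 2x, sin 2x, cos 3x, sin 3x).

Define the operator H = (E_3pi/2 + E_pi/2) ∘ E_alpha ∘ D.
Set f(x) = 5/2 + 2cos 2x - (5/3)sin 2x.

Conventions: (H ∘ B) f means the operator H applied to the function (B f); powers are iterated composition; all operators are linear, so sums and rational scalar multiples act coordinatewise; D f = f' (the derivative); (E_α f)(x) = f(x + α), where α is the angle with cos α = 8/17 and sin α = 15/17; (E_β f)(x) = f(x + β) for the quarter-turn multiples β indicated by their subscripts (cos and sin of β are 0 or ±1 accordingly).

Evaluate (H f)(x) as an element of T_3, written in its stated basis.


D f = -(10/3)cos 2x - 4sin 2x
E_alpha D f = -(1270/867)cos 2x + (1444/289)sin 2x
E_3pi/2 E_alpha D f = (1270/867)cos 2x - (1444/289)sin 2x
E_pi/2 E_alpha D f = (1270/867)cos 2x - (1444/289)sin 2x
(E_3pi/2 + E_pi/2) E_alpha D f = (2540/867)cos 2x - (2888/289)sin 2x

g(x) = (2540/867)cos 2x - (2888/289)sin 2x


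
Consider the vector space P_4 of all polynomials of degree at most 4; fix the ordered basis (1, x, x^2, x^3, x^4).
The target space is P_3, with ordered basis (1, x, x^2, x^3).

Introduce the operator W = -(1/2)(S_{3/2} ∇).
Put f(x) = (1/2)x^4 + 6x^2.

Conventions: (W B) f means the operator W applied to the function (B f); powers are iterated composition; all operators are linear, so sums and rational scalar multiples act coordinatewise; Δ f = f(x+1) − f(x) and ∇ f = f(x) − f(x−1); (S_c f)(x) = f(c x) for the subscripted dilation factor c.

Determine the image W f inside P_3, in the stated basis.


∇ f = 2x^3 - 3x^2 + 14x - 13/2
S_{3/2} ∇ f = (27/4)x^3 - (27/4)x^2 + 21x - 13/2
(-(1/2)(S_{3/2} ∇)) f = -(27/8)x^3 + (27/8)x^2 - (21/2)x + 13/4

the image equals g(x) = -(27/8)x^3 + (27/8)x^2 - (21/2)x + 13/4


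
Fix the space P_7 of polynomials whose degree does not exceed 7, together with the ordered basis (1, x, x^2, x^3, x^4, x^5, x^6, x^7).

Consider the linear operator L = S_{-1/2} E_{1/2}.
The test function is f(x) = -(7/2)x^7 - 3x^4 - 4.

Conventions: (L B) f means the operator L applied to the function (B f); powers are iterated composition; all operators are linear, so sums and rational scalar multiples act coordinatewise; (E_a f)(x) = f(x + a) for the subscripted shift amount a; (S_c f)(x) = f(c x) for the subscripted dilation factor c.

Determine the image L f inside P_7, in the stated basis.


the result is g(x) = (7/256)x^7 - (49/256)x^6 + (147/256)x^5 - (293/256)x^4 + (437/256)x^3 - (435/256)x^2 + (241/256)x - 1079/256

E_{1/2} f = -(7/2)x^7 - (49/4)x^6 - (147/8)x^5 - (293/16)x^4 - (437/32)x^3 - (435/64)x^2 - (241/128)x - 1079/256
S_{-1/2} E_{1/2} f = (7/256)x^7 - (49/256)x^6 + (147/256)x^5 - (293/256)x^4 + (437/256)x^3 - (435/256)x^2 + (241/256)x - 1079/256


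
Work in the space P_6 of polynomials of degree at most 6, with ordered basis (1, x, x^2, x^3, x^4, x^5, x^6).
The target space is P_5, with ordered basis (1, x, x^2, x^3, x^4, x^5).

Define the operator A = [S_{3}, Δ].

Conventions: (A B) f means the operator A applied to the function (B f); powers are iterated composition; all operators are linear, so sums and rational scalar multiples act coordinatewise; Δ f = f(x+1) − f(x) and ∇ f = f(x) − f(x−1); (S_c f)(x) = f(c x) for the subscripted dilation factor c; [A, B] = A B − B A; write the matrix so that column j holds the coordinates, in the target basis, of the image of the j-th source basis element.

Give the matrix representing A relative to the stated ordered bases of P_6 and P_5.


the matrix is [[0, -2, -8, -26, -80, -242, -728]; [0, 0, -12, -72, -312, -1200, -4356]; [0, 0, 0, -54, -432, -2340, -10800]; [0, 0, 0, 0, -216, -2160, -14040]; [0, 0, 0, 0, 0, -810, -9720]; [0, 0, 0, 0, 0, 0, -2916]] (rows listed top to bottom)

image of 1: 0
image of x: -2
image of x^2: -12x - 8
image of x^3: -54x^2 - 72x - 26
image of x^4: -216x^3 - 432x^2 - 312x - 80
image of x^5: -810x^4 - 2160x^3 - 2340x^2 - 1200x - 242
image of x^6: -2916x^5 - 9720x^4 - 14040x^3 - 10800x^2 - 4356x - 728
each image's coordinates form column j of the matrix


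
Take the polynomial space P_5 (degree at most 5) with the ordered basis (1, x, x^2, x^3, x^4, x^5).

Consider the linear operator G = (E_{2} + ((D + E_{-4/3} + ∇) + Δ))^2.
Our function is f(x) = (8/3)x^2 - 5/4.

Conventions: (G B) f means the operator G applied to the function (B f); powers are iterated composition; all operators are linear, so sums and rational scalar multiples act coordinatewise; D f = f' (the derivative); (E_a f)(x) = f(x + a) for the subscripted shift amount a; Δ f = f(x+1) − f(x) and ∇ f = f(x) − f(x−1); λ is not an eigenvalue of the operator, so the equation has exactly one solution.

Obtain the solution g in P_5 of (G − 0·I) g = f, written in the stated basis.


the image equals g(x) = (2/3)x^2 - (44/9)x + 4009/432

write g with unknown coordinates in the stated basis and equate coefficients in (G − 0·I) g = f
solving from the highest basis element down gives g = (2/3)x^2 - (44/9)x + 4009/432
check: G g = (8/3)x^2 - 5/4
so G g − 0·g = (8/3)x^2 - 5/4 = f ✓


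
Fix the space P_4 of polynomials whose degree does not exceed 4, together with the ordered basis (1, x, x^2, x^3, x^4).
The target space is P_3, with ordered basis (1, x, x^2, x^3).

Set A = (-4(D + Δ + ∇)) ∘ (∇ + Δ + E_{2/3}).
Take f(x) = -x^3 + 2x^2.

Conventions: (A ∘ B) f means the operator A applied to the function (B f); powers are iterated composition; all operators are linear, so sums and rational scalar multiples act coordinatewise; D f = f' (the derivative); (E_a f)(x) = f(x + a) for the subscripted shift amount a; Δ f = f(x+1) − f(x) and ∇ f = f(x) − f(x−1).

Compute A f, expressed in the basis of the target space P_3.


the image equals g(x) = 36x^2 + 144x - 104

∇ f = -3x^2 + 7x - 3
Δ f = -3x^2 + x + 1
E_{2/3} f = -x^3 + (4/3)x + 16/27
(∇ + Δ + E_{2/3}) f = -x^3 - 6x^2 + (28/3)x - 38/27
D (∇ + Δ + E_{2/3}) f = -3x^2 - 12x + 28/3
Δ (∇ + Δ + E_{2/3}) f = -3x^2 - 15x + 7/3
∇ (∇ + Δ + E_{2/3}) f = -3x^2 - 9x + 43/3
(D + Δ + ∇) (∇ + Δ + E_{2/3}) f = -9x^2 - 36x + 26
(-4(D + Δ + ∇)) (∇ + Δ + E_{2/3}) f = 36x^2 + 144x - 104


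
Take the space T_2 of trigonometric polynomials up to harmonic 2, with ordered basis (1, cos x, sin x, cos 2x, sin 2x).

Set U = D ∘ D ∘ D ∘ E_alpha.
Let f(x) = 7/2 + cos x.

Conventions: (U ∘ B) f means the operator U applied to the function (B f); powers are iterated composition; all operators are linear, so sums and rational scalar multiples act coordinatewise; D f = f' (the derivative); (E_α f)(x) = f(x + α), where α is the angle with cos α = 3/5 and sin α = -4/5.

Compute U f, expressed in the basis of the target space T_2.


E_alpha f = 7/2 + (3/5)cos x + (4/5)sin x
D E_alpha f = (4/5)cos x - (3/5)sin x
D D E_alpha f = -(3/5)cos x - (4/5)sin x
D D D E_alpha f = -(4/5)cos x + (3/5)sin x

the image equals g(x) = -(4/5)cos x + (3/5)sin x


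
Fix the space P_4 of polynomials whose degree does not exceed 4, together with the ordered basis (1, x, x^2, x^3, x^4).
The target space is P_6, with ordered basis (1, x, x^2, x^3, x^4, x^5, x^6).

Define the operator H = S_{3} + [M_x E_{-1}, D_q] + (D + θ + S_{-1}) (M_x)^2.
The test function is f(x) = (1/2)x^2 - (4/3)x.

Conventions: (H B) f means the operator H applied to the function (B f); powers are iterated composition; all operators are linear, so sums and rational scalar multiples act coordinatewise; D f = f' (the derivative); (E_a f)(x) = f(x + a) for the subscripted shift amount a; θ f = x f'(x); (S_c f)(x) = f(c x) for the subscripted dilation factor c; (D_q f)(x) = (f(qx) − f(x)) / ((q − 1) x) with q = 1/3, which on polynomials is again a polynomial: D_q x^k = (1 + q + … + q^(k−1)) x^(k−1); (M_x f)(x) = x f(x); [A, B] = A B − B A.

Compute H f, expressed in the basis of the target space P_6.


g(x) = (5/2)x^4 - (2/3)x^3 + (4/9)x^2 - (26/9)x - 11/6

S_{3} f = (9/2)x^2 - 4x
D_q f = (2/3)x - 4/3
E_{-1} D_q f = (2/3)x - 2
M_x E_{-1} D_q f = (2/3)x^2 - 2x
E_{-1} f = (1/2)x^2 - (7/3)x + 11/6
M_x E_{-1} f = (1/2)x^3 - (7/3)x^2 + (11/6)x
D_q (M_x E_{-1}) f = (13/18)x^2 - (28/9)x + 11/6
[M_x E_{-1}, D_q] f = -(1/18)x^2 + (10/9)x - 11/6
M_x f = (1/2)x^3 - (4/3)x^2
M_x M_x f = (1/2)x^4 - (4/3)x^3
D (M_x)^2 f = 2x^3 - 4x^2
θ (M_x)^2 f = 2x^4 - 4x^3
S_{-1} (M_x)^2 f = (1/2)x^4 + (4/3)x^3
(D + θ + S_{-1}) (M_x)^2 f = (5/2)x^4 - (2/3)x^3 - 4x^2
(S_{3} + [M_x E_{-1}, D_q] + (D + θ + S_{-1}) (M_x)^2) f = (5/2)x^4 - (2/3)x^3 + (4/9)x^2 - (26/9)x - 11/6


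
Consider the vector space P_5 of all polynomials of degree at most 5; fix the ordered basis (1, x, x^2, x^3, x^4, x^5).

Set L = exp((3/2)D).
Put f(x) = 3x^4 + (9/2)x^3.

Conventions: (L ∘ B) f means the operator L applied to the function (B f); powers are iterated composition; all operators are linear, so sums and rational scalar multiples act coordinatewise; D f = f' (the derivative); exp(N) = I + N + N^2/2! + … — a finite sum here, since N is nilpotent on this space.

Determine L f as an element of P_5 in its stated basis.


the result is g(x) = 3x^4 + (45/2)x^3 + (243/4)x^2 + (567/8)x + 243/8

order-1 term: 18x^3 + (81/4)x^2
order-2 term: (81/2)x^2 + (243/8)x
order-3 term: (81/2)x + 243/16
order-4 term: 243/16
the series for exp((3/2)D) f terminates at order 4
exp((3/2)D) f = 3x^4 + (45/2)x^3 + (243/4)x^2 + (567/8)x + 243/8


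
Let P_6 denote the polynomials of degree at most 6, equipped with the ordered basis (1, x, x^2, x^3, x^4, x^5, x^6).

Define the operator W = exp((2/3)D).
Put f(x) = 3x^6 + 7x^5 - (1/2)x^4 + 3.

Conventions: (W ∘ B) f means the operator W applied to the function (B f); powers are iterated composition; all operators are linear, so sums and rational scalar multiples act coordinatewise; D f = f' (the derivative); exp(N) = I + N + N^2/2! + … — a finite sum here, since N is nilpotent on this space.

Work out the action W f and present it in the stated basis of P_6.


order-1 term: 12x^5 + (70/3)x^4 - (4/3)x^3
order-2 term: 20x^4 + (280/9)x^3 - (4/3)x^2
order-3 term: (160/9)x^3 + (560/27)x^2 - (16/27)x
order-4 term: (80/9)x^2 + (560/81)x - 8/81
order-5 term: (64/27)x + 224/243
order-6 term: 64/243
the series for exp((2/3)D) f terminates at order 6
exp((2/3)D) f = 3x^6 + 19x^5 + (257/6)x^4 + (428/9)x^3 + (764/27)x^2 + (704/81)x + 331/81

the result is g(x) = 3x^6 + 19x^5 + (257/6)x^4 + (428/9)x^3 + (764/27)x^2 + (704/81)x + 331/81


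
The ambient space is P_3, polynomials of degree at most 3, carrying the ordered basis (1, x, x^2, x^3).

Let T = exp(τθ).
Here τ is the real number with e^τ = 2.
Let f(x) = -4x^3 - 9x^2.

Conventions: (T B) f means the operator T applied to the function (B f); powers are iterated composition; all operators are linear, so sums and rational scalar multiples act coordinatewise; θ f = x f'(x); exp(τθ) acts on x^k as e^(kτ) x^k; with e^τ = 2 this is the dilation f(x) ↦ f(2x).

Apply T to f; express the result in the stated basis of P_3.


the image equals g(x) = -32x^3 - 36x^2

exp(τθ) x^k = e^(kτ) x^k; with e^τ = 2 this sends x^k to 2^k x^k
x^2 ↦ 4 x^2
x^3 ↦ 8 x^3
applying this coordinatewise to f: exp(τθ) f = -32x^3 - 36x^2


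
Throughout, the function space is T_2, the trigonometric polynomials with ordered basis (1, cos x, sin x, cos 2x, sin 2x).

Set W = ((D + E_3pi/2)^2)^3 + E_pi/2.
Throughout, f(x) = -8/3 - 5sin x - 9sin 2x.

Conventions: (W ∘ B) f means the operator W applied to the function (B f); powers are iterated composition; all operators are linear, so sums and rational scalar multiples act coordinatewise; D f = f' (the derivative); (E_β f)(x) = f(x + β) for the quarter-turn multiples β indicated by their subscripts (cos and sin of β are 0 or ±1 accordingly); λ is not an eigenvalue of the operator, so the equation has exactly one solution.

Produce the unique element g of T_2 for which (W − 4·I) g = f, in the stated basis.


write g with unknown coordinates in the stated basis and equate coefficients in (W − 4·I) g = f
solving from the highest basis element down gives g = 4/3 + (5/17)cos x + (20/17)sin x - (99/3620)cos 2x - (63/905)sin 2x
check: W g = 8/3 + (20/17)cos x - (5/17)sin x - (99/905)cos 2x - (8397/905)sin 2x
so W g − 4·g = -8/3 - 5sin x - 9sin 2x = f ✓

g(x) = 4/3 + (5/17)cos x + (20/17)sin x - (99/3620)cos 2x - (63/905)sin 2x


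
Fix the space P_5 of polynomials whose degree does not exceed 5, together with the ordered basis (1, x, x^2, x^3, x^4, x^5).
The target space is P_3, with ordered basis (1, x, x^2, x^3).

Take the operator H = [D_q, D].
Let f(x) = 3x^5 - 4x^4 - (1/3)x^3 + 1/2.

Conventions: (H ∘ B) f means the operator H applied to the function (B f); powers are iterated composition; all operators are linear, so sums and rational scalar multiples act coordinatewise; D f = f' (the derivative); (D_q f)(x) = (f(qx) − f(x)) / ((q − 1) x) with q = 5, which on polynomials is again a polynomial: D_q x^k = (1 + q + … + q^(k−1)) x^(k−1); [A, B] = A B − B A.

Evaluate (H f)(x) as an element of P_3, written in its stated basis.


the image equals g(x) = -7032x^3 + 1376x^2 + (44/3)x

D f = 15x^4 - 16x^3 - x^2
D_q D f = 2340x^3 - 496x^2 - 6x
D_q f = 2343x^4 - 624x^3 - (31/3)x^2
D D_q f = 9372x^3 - 1872x^2 - (62/3)x
[D_q, D] f = -7032x^3 + 1376x^2 + (44/3)x


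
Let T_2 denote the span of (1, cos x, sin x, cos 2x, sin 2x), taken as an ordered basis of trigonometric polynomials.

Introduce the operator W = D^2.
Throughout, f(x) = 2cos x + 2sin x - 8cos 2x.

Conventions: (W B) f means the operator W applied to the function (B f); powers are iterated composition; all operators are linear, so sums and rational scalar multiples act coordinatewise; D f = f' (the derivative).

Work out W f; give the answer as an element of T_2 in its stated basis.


D f = 2cos x - 2sin x + 16sin 2x
D D f = -2cos x - 2sin x + 32cos 2x

the image equals g(x) = -2cos x - 2sin x + 32cos 2x


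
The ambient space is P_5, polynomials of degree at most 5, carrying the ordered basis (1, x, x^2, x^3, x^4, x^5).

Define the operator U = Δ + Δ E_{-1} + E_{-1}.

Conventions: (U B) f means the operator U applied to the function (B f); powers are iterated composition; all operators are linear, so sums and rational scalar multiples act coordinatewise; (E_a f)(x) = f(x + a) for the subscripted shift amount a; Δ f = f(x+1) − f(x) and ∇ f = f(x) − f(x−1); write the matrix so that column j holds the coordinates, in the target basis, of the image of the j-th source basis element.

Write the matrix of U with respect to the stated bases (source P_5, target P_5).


the matrix is [[1, 1, 1, 1, 1, 1]; [0, 1, 2, 3, 4, 5]; [0, 0, 1, 3, 6, 10]; [0, 0, 0, 1, 4, 10]; [0, 0, 0, 0, 1, 5]; [0, 0, 0, 0, 0, 1]] (rows listed top to bottom)

image of 1: 1
image of x: x + 1
image of x^2: x^2 + 2x + 1
image of x^3: x^3 + 3x^2 + 3x + 1
image of x^4: x^4 + 4x^3 + 6x^2 + 4x + 1
image of x^5: x^5 + 5x^4 + 10x^3 + 10x^2 + 5x + 1
each image's coordinates form column j of the matrix


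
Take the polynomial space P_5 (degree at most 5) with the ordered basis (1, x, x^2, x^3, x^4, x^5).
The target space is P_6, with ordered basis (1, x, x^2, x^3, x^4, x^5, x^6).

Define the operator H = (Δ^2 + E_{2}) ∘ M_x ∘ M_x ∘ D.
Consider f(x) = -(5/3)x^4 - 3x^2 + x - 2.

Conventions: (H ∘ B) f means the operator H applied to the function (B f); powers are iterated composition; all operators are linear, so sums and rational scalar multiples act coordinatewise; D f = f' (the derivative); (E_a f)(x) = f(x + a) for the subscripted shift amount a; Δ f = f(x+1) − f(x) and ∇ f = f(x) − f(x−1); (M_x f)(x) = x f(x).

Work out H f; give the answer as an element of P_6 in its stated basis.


the image equals g(x) = -(20/3)x^5 - (200/3)x^4 - 406x^3 - (2905/3)x^2 - 1104x - 1474/3

D f = -(20/3)x^3 - 6x + 1
M_x D f = -(20/3)x^4 - 6x^2 + x
M_x M_x D f = -(20/3)x^5 - 6x^3 + x^2
Δ (M_x ∘ M_x ∘ D) f = -(100/3)x^4 - (200/3)x^3 - (254/3)x^2 - (148/3)x - 35/3
Δ Δ (M_x ∘ M_x ∘ D) f = -(400/3)x^3 - 400x^2 - (1508/3)x - 234
E_{2} (M_x ∘ M_x ∘ D) f = -(20/3)x^5 - (200/3)x^4 - (818/3)x^3 - (1705/3)x^2 - (1804/3)x - 772/3
(Δ^2 + E_{2}) (M_x ∘ M_x ∘ D) f = -(20/3)x^5 - (200/3)x^4 - 406x^3 - (2905/3)x^2 - 1104x - 1474/3


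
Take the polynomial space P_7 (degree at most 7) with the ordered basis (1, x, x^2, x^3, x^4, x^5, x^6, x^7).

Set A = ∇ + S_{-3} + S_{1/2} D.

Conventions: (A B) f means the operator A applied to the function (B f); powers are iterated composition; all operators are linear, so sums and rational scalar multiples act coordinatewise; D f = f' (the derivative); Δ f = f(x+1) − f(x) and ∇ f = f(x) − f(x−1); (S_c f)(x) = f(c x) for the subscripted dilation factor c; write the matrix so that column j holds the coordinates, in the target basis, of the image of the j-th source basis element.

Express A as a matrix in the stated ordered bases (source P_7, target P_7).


image of 1: 1
image of x: -3x + 2
image of x^2: 9x^2 + 3x - 1
image of x^3: -27x^3 + (15/4)x^2 - 3x + 1
image of x^4: 81x^4 + (9/2)x^3 - 6x^2 + 4x - 1
image of x^5: -243x^5 + (85/16)x^4 - 10x^3 + 10x^2 - 5x + 1
image of x^6: 729x^6 + (99/16)x^5 - 15x^4 + 20x^3 - 15x^2 + 6x - 1
image of x^7: -2187x^7 + (455/64)x^6 - 21x^5 + 35x^4 - 35x^3 + 21x^2 - 7x + 1
each image's coordinates form column j of the matrix

the matrix is [[1, 2, -1, 1, -1, 1, -1, 1]; [0, -3, 3, -3, 4, -5, 6, -7]; [0, 0, 9, 15/4, -6, 10, -15, 21]; [0, 0, 0, -27, 9/2, -10, 20, -35]; [0, 0, 0, 0, 81, 85/16, -15, 35]; [0, 0, 0, 0, 0, -243, 99/16, -21]; [0, 0, 0, 0, 0, 0, 729, 455/64]; [0, 0, 0, 0, 0, 0, 0, -2187]] (rows listed top to bottom)


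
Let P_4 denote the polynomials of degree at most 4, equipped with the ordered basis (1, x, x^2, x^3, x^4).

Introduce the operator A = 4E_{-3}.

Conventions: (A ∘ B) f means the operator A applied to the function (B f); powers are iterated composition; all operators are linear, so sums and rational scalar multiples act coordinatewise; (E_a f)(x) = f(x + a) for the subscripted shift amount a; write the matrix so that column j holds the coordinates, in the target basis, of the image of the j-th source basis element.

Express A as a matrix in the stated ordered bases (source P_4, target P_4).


the matrix is [[4, -12, 36, -108, 324]; [0, 4, -24, 108, -432]; [0, 0, 4, -36, 216]; [0, 0, 0, 4, -48]; [0, 0, 0, 0, 4]] (rows listed top to bottom)

image of 1: 4
image of x: 4x - 12
image of x^2: 4x^2 - 24x + 36
image of x^3: 4x^3 - 36x^2 + 108x - 108
image of x^4: 4x^4 - 48x^3 + 216x^2 - 432x + 324
each image's coordinates form column j of the matrix


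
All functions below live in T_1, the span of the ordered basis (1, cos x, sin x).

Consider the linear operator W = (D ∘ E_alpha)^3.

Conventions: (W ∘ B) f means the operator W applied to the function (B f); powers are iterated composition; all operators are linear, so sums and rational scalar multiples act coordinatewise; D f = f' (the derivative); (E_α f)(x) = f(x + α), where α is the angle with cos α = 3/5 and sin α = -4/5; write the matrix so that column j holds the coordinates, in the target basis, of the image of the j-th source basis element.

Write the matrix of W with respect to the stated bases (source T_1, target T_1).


the matrix is [[0, 0, 0]; [0, -44/125, 117/125]; [0, -117/125, -44/125]] (rows listed top to bottom)

image of 1: 0
image of cos x: -(44/125)cos x - (117/125)sin x
image of sin x: (117/125)cos x - (44/125)sin x
each image's coordinates form column j of the matrix


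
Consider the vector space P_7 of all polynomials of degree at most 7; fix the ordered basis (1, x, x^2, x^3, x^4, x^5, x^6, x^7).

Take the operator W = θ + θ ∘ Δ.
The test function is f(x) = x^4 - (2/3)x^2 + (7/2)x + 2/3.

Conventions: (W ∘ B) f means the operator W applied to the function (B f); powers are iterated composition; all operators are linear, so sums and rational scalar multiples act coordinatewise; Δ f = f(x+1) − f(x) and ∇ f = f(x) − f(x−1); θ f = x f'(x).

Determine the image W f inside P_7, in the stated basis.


θ f = 4x^4 - (4/3)x^2 + (7/2)x
Δ f = 4x^3 + 6x^2 + (8/3)x + 23/6
θ Δ f = 12x^3 + 12x^2 + (8/3)x
(θ + θ ∘ Δ) f = 4x^4 + 12x^3 + (32/3)x^2 + (37/6)x

g(x) = 4x^4 + 12x^3 + (32/3)x^2 + (37/6)x


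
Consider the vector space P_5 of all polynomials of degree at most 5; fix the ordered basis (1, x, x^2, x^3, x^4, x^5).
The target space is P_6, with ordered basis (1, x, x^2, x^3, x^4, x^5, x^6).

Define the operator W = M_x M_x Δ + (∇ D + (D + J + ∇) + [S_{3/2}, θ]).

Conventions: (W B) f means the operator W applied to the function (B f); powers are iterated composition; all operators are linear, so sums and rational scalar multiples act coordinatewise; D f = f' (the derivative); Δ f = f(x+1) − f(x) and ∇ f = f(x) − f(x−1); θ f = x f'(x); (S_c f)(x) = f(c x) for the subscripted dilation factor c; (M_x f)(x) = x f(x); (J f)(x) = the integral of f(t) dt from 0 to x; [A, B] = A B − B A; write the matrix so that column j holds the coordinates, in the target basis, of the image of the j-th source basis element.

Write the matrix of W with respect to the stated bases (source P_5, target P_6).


the matrix is [[0, 2, 1, -2, 3, -4]; [1, 0, 4, 3, -8, 15]; [0, 3/2, 1, 7, 7, -19]; [0, 0, 7/3, 3, 12, 15]; [0, 0, 0, 13/4, 6, 20]; [0, 0, 0, 0, 21/5, 10]; [0, 0, 0, 0, 0, 31/6]] (rows listed top to bottom)

image of 1: x
image of x: (3/2)x^2 + 2
image of x^2: (7/3)x^3 + x^2 + 4x + 1
image of x^3: (13/4)x^4 + 3x^3 + 7x^2 + 3x - 2
image of x^4: (21/5)x^5 + 6x^4 + 12x^3 + 7x^2 - 8x + 3
image of x^5: (31/6)x^6 + 10x^5 + 20x^4 + 15x^3 - 19x^2 + 15x - 4
each image's coordinates form column j of the matrix


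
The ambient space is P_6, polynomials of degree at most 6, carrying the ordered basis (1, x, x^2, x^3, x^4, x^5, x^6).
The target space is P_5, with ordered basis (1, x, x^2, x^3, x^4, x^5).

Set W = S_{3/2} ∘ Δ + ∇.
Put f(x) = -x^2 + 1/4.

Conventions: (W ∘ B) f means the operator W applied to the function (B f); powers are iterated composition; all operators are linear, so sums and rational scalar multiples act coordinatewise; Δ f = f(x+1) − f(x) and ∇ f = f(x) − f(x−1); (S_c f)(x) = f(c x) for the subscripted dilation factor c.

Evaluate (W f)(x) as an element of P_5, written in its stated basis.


the result is g(x) = -5x

Δ f = -2x - 1
S_{3/2} Δ f = -3x - 1
∇ f = -2x + 1
(S_{3/2} ∘ Δ + ∇) f = -5x


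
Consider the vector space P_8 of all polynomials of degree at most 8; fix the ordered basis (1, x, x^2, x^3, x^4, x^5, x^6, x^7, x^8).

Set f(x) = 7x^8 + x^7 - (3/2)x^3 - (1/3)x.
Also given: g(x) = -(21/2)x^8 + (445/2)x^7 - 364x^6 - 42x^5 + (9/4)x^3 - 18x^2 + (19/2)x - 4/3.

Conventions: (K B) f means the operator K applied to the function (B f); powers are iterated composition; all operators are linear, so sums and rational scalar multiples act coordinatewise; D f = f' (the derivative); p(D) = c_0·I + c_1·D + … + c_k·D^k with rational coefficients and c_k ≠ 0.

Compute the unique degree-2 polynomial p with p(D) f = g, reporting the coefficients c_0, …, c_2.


D^0 f = 7x^8 + x^7 - (3/2)x^3 - (1/3)x
D^1 f = 56x^7 + 7x^6 - (9/2)x^2 - 1/3
D^2 f = 392x^6 + 42x^5 - 9x
matching coefficients of g against c_0 f + c_1 Df + … from the top degree down determines the c_i
solution: c_0 = -3/2, c_1 = 4, c_2 = -1

c_0 = -3/2, c_1 = 4, c_2 = -1


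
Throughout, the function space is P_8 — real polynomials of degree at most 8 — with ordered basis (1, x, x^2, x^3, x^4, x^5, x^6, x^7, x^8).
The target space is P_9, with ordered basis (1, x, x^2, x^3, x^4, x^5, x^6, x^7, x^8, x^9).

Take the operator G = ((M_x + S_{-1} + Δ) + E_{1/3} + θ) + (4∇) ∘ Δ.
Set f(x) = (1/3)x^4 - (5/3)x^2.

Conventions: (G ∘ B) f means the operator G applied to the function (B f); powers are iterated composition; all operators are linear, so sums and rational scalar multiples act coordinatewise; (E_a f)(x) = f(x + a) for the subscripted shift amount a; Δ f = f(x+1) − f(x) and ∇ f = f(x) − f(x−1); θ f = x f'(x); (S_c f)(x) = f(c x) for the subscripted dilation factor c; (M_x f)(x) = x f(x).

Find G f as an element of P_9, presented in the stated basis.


M_x f = (1/3)x^5 - (5/3)x^3
S_{-1} f = (1/3)x^4 - (5/3)x^2
Δ f = (4/3)x^3 + 2x^2 - 2x - 4/3
(M_x + S_{-1} + Δ) f = (1/3)x^5 + (1/3)x^4 - (1/3)x^3 + (1/3)x^2 - 2x - 4/3
E_{1/3} f = (1/3)x^4 + (4/9)x^3 - (13/9)x^2 - (86/81)x - 44/243
θ f = (4/3)x^4 - (10/3)x^2
((M_x + S_{-1} + Δ) + E_{1/3} + θ) f = (1/3)x^5 + 2x^4 + (1/9)x^3 - (40/9)x^2 - (248/81)x - 368/243
Δ f = (4/3)x^3 + 2x^2 - 2x - 4/3
∇ Δ f = 4x^2 - 8/3
(4∇) Δ f = 16x^2 - 32/3
(((M_x + S_{-1} + Δ) + E_{1/3} + θ) + (4∇) ∘ Δ) f = (1/3)x^5 + 2x^4 + (1/9)x^3 + (104/9)x^2 - (248/81)x - 2960/243

g(x) = (1/3)x^5 + 2x^4 + (1/9)x^3 + (104/9)x^2 - (248/81)x - 2960/243


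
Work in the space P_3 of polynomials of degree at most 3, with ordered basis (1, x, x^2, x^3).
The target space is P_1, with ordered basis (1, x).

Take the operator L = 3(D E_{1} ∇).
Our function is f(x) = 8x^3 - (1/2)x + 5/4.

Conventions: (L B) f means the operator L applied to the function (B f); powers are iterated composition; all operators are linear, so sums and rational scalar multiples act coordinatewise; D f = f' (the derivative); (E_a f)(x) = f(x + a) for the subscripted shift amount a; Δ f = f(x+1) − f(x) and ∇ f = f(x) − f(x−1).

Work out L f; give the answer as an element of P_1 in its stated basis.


the result is g(x) = 144x + 72

∇ f = 24x^2 - 24x + 15/2
E_{1} ∇ f = 24x^2 + 24x + 15/2
D E_{1} ∇ f = 48x + 24
(3(D E_{1} ∇)) f = 144x + 72


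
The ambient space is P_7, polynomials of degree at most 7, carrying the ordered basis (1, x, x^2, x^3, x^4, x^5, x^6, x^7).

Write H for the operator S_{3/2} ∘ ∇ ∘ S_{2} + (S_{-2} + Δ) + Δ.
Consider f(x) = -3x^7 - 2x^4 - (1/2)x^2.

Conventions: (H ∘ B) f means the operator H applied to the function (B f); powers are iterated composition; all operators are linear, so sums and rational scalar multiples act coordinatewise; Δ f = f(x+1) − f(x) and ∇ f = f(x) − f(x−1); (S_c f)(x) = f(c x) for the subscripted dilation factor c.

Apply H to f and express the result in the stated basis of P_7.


g(x) = 384x^7 - 30660x^6 + 61110x^5 - 68282x^4 + 44702x^3 - 17864x^2 + 3774x - 361

S_{2} f = -384x^7 - 32x^4 - 2x^2
∇ S_{2} f = -2688x^6 + 8064x^5 - 13440x^4 + 13312x^3 - 7872x^2 + 2556x - 350
S_{3/2} ∇ S_{2} f = -30618x^6 + 61236x^5 - 68040x^4 + 44928x^3 - 17712x^2 + 3834x - 350
S_{-2} f = 384x^7 - 32x^4 - 2x^2
Δ f = -21x^6 - 63x^5 - 105x^4 - 113x^3 - 75x^2 - 30x - 11/2
(S_{-2} + Δ) f = 384x^7 - 21x^6 - 63x^5 - 137x^4 - 113x^3 - 77x^2 - 30x - 11/2
Δ f = -21x^6 - 63x^5 - 105x^4 - 113x^3 - 75x^2 - 30x - 11/2
(S_{3/2} ∘ ∇ ∘ S_{2} + (S_{-2} + Δ) + Δ) f = 384x^7 - 30660x^6 + 61110x^5 - 68282x^4 + 44702x^3 - 17864x^2 + 3774x - 361


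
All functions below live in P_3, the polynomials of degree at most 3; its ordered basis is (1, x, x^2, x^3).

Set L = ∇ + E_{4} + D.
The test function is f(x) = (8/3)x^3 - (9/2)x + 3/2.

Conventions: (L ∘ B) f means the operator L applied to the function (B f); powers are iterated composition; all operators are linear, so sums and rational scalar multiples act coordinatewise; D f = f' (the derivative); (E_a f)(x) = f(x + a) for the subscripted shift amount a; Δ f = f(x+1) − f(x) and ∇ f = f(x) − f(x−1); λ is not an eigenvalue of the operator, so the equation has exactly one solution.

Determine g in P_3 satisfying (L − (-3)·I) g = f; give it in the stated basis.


write g with unknown coordinates in the stated basis and equate coefficients in (L − (-3)·I) g = f
solving from the highest basis element down gives g = (2/3)x^3 - 3x^2 + (3/8)x + 11/48
check: L g = (2/3)x^3 + 9x^2 - (45/8)x + 13/16
so L g − (-3)·g = (8/3)x^3 - (9/2)x + 3/2 = f ✓

g(x) = (2/3)x^3 - 3x^2 + (3/8)x + 11/48


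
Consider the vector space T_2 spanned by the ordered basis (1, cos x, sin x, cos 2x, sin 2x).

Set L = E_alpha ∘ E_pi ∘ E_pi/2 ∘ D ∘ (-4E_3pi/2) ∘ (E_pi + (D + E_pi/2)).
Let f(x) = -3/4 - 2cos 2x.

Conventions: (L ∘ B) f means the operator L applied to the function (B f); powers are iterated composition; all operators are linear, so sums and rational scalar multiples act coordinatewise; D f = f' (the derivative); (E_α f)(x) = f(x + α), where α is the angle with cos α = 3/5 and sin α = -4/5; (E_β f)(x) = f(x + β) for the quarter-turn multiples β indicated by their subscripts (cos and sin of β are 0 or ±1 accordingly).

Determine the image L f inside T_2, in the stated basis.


the result is g(x) = (224/25)cos 2x - (768/25)sin 2x

E_pi f = -3/4 - 2cos 2x
D f = 4sin 2x
E_pi/2 f = -3/4 + 2cos 2x
(D + E_pi/2) f = -3/4 + 2cos 2x + 4sin 2x
(E_pi + (D + E_pi/2)) f = -3/2 + 4sin 2x
E_3pi/2 (E_pi + (D + E_pi/2)) f = -3/2 - 4sin 2x
(-4E_3pi/2) (E_pi + (D + E_pi/2)) f = 6 + 16sin 2x
D (-4E_3pi/2) (E_pi + (D + E_pi/2)) f = 32cos 2x
E_pi/2 D (-4E_3pi/2) (E_pi + (D + E_pi/2)) f = -32cos 2x
E_pi E_pi/2 D (-4E_3pi/2) (E_pi + (D + E_pi/2)) f = -32cos 2x
E_alpha E_pi E_pi/2 D (-4E_3pi/2) (E_pi + (D + E_pi/2)) f = (224/25)cos 2x - (768/25)sin 2x


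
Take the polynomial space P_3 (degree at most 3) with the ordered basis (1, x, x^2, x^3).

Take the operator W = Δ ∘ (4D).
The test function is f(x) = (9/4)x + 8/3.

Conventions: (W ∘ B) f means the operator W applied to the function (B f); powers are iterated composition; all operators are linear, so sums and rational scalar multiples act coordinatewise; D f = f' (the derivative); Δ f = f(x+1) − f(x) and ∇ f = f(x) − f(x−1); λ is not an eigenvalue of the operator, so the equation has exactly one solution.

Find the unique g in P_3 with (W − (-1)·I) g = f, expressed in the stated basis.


write g with unknown coordinates in the stated basis and equate coefficients in (W − (-1)·I) g = f
solving from the highest basis element down gives g = (9/4)x + 8/3
check: W g = 0
so W g − (-1)·g = (9/4)x + 8/3 = f ✓

the result is g(x) = (9/4)x + 8/3


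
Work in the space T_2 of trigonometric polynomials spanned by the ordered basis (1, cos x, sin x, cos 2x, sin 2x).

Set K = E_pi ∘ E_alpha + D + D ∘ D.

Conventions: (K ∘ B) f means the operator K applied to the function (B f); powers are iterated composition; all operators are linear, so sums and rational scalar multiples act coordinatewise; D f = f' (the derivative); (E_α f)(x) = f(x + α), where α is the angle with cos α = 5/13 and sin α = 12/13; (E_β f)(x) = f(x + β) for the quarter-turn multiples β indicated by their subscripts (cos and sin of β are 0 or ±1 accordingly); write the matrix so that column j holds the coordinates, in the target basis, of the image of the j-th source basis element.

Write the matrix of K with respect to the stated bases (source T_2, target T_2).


the matrix is [[1, 0, 0, 0, 0]; [0, -18/13, 1/13, 0, 0]; [0, -1/13, -18/13, 0, 0]; [0, 0, 0, -795/169, 458/169]; [0, 0, 0, -458/169, -795/169]] (rows listed top to bottom)

image of 1: 1
image of cos x: -(18/13)cos x - (1/13)sin x
image of sin x: (1/13)cos x - (18/13)sin x
image of cos 2x: -(795/169)cos 2x - (458/169)sin 2x
image of sin 2x: (458/169)cos 2x - (795/169)sin 2x
each image's coordinates form column j of the matrix


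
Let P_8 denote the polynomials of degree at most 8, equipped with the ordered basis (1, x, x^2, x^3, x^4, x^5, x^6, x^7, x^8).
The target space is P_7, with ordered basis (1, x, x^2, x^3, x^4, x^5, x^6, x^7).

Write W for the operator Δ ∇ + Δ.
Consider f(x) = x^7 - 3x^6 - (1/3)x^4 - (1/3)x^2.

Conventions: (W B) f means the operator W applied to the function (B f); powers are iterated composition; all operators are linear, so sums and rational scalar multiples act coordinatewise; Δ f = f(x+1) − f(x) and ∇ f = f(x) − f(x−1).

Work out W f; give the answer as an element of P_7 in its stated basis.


∇ f = 7x^6 - 39x^5 + 80x^4 - (289/3)x^3 + 68x^2 - 27x + 14/3
Δ ∇ f = 42x^5 - 90x^4 + 70x^3 - 94x^2 + 14x - 22/3
Δ f = 7x^6 + 3x^5 - 10x^4 - (79/3)x^3 - 26x^2 - 13x - 8/3
(Δ ∇ + Δ) f = 7x^6 + 45x^5 - 100x^4 + (131/3)x^3 - 120x^2 + x - 10

the image equals g(x) = 7x^6 + 45x^5 - 100x^4 + (131/3)x^3 - 120x^2 + x - 10
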